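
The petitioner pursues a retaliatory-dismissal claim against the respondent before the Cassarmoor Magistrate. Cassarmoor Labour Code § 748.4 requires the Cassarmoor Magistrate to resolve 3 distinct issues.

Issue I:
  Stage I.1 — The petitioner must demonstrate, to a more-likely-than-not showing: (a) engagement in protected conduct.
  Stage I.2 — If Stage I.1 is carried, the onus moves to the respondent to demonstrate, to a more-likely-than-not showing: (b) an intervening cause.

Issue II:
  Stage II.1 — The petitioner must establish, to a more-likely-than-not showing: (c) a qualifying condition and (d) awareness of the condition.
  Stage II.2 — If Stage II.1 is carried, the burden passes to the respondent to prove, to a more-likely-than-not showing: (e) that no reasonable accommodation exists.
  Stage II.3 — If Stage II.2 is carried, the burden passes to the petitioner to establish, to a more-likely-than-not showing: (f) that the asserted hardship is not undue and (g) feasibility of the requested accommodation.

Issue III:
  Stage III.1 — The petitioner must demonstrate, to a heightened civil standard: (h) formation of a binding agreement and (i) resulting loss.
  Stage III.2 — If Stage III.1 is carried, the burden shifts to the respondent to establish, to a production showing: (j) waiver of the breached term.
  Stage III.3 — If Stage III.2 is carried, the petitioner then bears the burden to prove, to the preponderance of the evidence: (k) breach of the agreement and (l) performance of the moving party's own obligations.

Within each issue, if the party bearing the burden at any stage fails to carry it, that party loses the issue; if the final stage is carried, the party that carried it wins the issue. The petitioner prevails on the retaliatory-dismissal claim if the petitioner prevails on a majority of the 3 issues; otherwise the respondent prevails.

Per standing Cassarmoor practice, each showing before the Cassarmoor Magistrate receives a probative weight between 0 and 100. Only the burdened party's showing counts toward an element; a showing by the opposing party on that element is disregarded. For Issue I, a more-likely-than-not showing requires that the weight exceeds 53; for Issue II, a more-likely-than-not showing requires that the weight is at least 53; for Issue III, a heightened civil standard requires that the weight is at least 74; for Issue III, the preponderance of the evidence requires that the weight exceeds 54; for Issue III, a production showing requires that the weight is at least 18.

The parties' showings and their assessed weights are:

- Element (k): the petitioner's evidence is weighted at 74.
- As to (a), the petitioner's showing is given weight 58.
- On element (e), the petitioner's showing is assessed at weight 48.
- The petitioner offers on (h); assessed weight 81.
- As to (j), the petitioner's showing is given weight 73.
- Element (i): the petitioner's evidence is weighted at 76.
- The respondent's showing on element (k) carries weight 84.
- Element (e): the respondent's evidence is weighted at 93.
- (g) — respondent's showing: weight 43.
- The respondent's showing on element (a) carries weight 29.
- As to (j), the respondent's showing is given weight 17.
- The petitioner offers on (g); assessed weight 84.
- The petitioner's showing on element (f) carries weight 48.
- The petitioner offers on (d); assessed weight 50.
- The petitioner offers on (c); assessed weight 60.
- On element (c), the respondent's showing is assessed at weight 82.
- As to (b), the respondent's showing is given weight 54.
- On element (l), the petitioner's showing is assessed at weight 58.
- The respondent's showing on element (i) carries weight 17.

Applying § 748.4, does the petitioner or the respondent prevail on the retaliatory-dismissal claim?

— Issue I —
Stage I.1 (petitioner, a more-likely-than-not showing, weight exceeds 53): (a) 58 (respondent's 29 disregarded) > 53 — meets.
  Stage I.1 carried; the burden shifts to the respondent.
Stage I.2 (respondent, a more-likely-than-not showing, weight exceeds 53): (b) 54 > 53 — meets.
  All elements met at the final stage.
All stages carried — the respondent prevails on this issue.
— Issue II —
Stage II.1 — burden on petitioner; standard: a more-likely-than-not showing (weight is at least 53).
    (c): 60 (respondent's 82 disregarded) ≥ 53 [met]
    (d): 50 < 53 [not met]
  Not every element is met, so the petitioner fails to carry Stage II.1.
The analysis ends at Stage II.1; the respondent prevails on this issue.
— Issue III —
At Stage III.1 the petitioner must meet a heightened civil standard (weight is at least 74): on (h) the weight is 81, which does reach 74, so (h) meets the standard; on (i) the weight is 76 (the respondent's 17 is given no effect), which does reach 74, so (i) meets the standard.
  Stage III.1 is satisfied; the onus moves to the respondent.
At Stage III.2 the respondent must meet a production showing (weight is at least 18): on (j) the weight is 17 (the petitioner's 73 is given no effect), which does not reach 18, so (j) does not meet the standard.
  The respondent does not carry Stage III.2.
The petitioner prevails on this issue.
Per-issue: Issue I → respondent; Issue II → respondent; Issue III → petitioner. The petitioner must prevail on a majority of issues; overall, the respondent prevails.

respondent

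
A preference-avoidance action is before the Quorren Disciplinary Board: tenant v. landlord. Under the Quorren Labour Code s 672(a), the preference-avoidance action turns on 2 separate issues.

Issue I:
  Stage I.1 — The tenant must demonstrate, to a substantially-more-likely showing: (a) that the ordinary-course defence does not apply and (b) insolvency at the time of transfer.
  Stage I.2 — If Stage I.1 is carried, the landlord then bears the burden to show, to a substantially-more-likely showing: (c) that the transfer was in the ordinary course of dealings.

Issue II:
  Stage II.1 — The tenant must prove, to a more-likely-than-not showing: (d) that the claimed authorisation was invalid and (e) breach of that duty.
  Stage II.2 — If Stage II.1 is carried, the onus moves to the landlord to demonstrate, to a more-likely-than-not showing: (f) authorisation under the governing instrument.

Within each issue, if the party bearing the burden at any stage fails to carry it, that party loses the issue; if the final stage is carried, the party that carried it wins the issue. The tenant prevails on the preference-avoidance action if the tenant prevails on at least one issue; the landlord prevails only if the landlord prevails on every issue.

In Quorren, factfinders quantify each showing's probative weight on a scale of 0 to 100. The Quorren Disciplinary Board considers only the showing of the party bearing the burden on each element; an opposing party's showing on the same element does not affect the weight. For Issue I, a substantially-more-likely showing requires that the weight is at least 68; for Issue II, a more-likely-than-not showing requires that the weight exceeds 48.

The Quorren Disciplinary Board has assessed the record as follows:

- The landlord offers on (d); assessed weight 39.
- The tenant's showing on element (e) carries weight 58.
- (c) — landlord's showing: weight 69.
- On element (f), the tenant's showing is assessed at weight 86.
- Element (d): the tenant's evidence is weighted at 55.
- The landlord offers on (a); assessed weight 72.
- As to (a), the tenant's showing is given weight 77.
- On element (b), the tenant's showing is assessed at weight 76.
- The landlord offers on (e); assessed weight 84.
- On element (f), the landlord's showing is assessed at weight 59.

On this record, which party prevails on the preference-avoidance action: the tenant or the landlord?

landlord

— Issue I —
Stage I.1 (tenant, a substantially-more-likely showing, weight is at least 68): (a) 77 (landlord's 72 disregarded) ≥ 68 — meets; (b) 76 ≥ 68 — meets.
  Stage I.1 carried; the burden shifts to the landlord.
Stage I.2 (landlord, a substantially-more-likely showing, weight is at least 68): (c) 69 ≥ 68 — meets.
  Stage I.2 carried; the final stage is satisfied.
All stages carried — the landlord prevails on this issue.
— Issue II —
At Stage II.1 the tenant must meet a more-likely-than-not showing (weight exceeds 48): on (d) the weight is 55 (the landlord's 39 is given no effect), which does exceed 48, so (d) meets the standard; on (e) the weight is 58 (the landlord's 84 is given no effect), which does exceed 48, so (e) meets the standard.
  The tenant carries Stage II.1; the landlord now bears the burden.
At Stage II.2 the landlord must meet a more-likely-than-not showing (weight exceeds 48): on (f) the weight is 59 (the tenant's 86 is given no effect), > 48, so (f) meets the standard.
  All elements met at the final stage.
With every stage satisfied, the landlord prevails on this issue.
Per-issue: Issue I → landlord; Issue II → landlord. The tenant must prevail on at least one issue; overall, the landlord prevails.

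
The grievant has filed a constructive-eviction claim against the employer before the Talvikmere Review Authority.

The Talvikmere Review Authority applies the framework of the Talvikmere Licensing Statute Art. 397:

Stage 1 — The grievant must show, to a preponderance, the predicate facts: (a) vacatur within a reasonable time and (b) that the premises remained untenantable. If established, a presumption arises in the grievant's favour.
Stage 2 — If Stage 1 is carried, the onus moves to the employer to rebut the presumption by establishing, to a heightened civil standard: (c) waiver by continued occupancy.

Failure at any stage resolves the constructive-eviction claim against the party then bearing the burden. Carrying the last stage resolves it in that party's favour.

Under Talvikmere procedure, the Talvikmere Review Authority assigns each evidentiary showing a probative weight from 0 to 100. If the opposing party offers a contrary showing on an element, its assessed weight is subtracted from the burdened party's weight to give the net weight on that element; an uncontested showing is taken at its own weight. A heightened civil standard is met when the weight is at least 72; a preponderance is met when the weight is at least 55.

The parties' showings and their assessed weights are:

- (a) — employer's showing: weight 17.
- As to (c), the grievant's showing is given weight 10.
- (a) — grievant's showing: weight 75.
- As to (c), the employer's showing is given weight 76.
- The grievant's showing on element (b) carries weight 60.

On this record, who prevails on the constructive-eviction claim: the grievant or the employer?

At Stage 1 the grievant must meet a preponderance (weight is at least 55): on (a) the weight is 75 less the opposing 17 gives net 58, ≥ 55, so (a) meets the standard; on (b) the weight is 60, ≥ 55, so (b) meets the standard.
  Stage 1 is satisfied; the onus moves to the employer.
At Stage 2 the employer must meet a heightened civil standard (weight is at least 72): on (c) the weight is 76 less the opposing 10 gives net 66, < 72, so (c) does not meet the standard.
  The employer does not carry Stage 2.
So the grievant prevails.

grievant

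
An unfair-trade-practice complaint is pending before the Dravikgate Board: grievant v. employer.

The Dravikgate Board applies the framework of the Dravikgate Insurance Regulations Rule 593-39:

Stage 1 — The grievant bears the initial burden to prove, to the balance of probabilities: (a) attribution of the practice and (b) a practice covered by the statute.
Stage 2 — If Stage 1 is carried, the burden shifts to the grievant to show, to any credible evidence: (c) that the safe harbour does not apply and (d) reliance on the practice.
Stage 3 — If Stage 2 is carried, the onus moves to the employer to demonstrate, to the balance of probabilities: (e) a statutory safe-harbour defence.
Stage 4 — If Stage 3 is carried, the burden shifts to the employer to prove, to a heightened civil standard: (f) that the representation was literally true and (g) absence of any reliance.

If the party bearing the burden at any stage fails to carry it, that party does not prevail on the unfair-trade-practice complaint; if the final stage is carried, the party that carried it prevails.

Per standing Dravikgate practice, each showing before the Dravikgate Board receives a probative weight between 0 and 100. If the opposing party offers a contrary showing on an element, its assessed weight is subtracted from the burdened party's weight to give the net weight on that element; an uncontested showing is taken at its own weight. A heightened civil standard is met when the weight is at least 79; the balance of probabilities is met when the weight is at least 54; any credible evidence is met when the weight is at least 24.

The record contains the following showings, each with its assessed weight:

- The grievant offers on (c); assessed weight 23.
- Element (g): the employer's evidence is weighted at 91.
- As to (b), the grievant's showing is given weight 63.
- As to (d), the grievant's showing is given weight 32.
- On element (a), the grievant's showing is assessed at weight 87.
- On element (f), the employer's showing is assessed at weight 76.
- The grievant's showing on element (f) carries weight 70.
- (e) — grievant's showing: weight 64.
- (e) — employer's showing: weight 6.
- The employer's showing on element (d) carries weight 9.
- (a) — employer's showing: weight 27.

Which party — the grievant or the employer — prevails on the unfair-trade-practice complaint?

At Stage 1 the grievant must meet the balance of probabilities (weight is at least 54): on (a) the weight is 87 less the opposing 27 gives net 60, which does reach 54, so (a) meets the standard; on (b) the weight is 63, which does reach 54, so (b) meets the standard.
  Stage 1 carried; the burden remains with the grievant.
At Stage 2 the grievant must meet any credible evidence (weight is at least 24): on (c) the weight is 23, < 24, so (c) does not meet the standard; on (d) the weight is 32 less the opposing 9 gives net 23, < 24, so (d) does not meet the standard.
  Not every element is met, so the grievant fails to carry Stage 2.
So the employer prevails.

employer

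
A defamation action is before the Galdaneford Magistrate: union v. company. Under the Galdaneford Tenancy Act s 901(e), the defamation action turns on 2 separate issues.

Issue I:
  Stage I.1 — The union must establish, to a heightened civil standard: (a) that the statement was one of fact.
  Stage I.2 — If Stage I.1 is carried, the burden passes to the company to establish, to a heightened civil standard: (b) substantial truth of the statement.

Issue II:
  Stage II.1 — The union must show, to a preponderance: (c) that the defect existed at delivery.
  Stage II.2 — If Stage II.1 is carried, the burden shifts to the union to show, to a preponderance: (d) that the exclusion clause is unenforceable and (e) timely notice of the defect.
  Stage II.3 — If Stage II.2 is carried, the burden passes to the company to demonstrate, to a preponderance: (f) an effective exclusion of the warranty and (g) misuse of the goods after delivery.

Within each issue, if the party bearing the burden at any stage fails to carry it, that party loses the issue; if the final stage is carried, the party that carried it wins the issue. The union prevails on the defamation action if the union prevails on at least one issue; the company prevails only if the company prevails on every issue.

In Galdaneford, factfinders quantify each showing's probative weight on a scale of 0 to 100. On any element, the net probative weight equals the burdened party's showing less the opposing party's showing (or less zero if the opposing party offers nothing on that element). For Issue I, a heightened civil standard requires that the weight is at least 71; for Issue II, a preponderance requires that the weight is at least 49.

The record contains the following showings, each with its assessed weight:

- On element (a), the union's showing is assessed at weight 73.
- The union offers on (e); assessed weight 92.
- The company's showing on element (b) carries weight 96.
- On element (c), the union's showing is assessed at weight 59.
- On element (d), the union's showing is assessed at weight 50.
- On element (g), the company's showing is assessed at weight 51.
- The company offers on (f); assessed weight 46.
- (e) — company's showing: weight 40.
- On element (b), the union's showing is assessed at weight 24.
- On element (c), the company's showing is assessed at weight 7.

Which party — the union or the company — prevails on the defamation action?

— Issue I —
Stage I.1 — burden on union; standard: a heightened civil standard (weight is at least 71).
    (a): 73 ≥ 71 [met]
  The union carries Stage I.1; the company now bears the burden.
Stage I.2 — burden on company; standard: a heightened civil standard (weight is at least 71).
    (b): 96 − 24 = 72 ≥ 71 [met]
  All elements met at the final stage.
Every stage carried; the company prevails on this issue.
— Issue II —
Stage II.1 (union, a preponderance, weight is at least 49): (c) net 59−7=52 ≥ 49 — meets.
  All elements met. The union retains the burden for Stage II.2.
Stage II.2 (union, a preponderance, weight is at least 49): (d) 50 ≥ 49 — meets; (e) net 92−40=52 ≥ 49 — meets.
  All elements met. The burden passes to the company.
Stage II.3 (company, a preponderance, weight is at least 49): (f) 46 < 49 — fails; (g) 51 ≥ 49 — meets.
  Not every element is met, so the company fails to carry Stage II.3.
The union prevails on this issue.
Per-issue: Issue I → company; Issue II → union. The union must prevail on at least one issue; overall, the union prevails.

union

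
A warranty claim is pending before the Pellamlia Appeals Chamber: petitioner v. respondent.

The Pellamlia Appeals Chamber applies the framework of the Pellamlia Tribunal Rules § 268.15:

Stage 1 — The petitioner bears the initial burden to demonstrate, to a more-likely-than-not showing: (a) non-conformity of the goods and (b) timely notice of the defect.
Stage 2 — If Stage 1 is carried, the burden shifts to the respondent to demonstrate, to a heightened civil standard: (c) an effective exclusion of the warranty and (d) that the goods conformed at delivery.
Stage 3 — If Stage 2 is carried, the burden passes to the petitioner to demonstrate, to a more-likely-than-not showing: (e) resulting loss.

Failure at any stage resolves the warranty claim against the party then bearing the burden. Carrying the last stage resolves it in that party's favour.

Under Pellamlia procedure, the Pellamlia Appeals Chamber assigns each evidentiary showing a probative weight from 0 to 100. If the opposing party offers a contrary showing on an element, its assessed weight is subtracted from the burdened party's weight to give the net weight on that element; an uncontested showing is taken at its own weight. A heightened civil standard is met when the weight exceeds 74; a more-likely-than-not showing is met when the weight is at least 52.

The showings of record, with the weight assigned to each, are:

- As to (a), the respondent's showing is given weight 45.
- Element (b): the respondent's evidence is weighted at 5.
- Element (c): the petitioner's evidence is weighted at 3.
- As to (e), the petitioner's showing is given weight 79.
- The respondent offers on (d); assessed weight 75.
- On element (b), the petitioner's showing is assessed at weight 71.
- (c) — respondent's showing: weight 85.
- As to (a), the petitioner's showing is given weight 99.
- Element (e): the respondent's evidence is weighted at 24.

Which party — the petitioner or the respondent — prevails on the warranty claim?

petitioner

Stage 1 (petitioner, a more-likely-than-not showing, weight is at least 52): (a) net 99−45=54 ≥ 52 — meets; (b) net 71−5=66 ≥ 52 — meets.
  Stage 1 carried; the burden shifts to the respondent.
Stage 2 (respondent, a heightened civil standard, weight exceeds 74): (c) net 85−3=82 > 74 — meets; (d) 75 > 74 — meets.
  All elements met. The burden passes to the petitioner.
Stage 3 (petitioner, a more-likely-than-not showing, weight is at least 52): (e) net 79−24=55 ≥ 52 — meets.
  Stage 3 carried; the final stage is satisfied.
With every stage satisfied, the petitioner prevails.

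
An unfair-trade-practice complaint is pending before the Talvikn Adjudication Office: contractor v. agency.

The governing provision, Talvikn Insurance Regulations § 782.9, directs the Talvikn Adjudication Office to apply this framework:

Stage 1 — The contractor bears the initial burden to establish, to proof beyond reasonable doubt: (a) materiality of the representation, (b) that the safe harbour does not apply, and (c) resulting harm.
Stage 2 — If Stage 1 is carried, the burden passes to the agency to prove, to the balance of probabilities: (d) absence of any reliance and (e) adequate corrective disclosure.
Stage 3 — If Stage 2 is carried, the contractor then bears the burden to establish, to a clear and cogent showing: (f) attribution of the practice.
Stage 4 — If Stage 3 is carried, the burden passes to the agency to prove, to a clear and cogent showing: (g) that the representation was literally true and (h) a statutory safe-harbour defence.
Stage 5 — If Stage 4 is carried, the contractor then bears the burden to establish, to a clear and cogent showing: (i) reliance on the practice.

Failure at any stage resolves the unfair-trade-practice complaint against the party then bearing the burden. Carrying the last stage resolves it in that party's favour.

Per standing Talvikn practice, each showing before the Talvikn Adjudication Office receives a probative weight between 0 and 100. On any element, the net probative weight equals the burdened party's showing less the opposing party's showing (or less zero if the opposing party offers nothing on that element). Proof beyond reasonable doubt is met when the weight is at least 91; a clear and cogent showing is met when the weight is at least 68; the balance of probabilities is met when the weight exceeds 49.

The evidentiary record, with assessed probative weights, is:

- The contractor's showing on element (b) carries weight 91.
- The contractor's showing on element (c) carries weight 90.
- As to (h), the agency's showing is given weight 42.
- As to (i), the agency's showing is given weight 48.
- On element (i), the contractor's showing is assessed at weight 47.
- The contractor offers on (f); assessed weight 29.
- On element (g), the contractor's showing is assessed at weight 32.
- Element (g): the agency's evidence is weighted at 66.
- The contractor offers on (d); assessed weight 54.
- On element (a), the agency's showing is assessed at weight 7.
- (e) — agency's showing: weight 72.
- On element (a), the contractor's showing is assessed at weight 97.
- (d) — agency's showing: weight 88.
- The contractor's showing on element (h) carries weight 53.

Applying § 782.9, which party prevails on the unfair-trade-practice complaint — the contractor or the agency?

Stage 1 (contractor, proof beyond reasonable doubt, weight is at least 91): (a) net 97−7=90 < 91 — fails; (b) 91 ≥ 91 — meets; (c) 90 < 91 — fails.
  Stage 1 not carried; the contractor fails its burden.
So the agency prevails.

agency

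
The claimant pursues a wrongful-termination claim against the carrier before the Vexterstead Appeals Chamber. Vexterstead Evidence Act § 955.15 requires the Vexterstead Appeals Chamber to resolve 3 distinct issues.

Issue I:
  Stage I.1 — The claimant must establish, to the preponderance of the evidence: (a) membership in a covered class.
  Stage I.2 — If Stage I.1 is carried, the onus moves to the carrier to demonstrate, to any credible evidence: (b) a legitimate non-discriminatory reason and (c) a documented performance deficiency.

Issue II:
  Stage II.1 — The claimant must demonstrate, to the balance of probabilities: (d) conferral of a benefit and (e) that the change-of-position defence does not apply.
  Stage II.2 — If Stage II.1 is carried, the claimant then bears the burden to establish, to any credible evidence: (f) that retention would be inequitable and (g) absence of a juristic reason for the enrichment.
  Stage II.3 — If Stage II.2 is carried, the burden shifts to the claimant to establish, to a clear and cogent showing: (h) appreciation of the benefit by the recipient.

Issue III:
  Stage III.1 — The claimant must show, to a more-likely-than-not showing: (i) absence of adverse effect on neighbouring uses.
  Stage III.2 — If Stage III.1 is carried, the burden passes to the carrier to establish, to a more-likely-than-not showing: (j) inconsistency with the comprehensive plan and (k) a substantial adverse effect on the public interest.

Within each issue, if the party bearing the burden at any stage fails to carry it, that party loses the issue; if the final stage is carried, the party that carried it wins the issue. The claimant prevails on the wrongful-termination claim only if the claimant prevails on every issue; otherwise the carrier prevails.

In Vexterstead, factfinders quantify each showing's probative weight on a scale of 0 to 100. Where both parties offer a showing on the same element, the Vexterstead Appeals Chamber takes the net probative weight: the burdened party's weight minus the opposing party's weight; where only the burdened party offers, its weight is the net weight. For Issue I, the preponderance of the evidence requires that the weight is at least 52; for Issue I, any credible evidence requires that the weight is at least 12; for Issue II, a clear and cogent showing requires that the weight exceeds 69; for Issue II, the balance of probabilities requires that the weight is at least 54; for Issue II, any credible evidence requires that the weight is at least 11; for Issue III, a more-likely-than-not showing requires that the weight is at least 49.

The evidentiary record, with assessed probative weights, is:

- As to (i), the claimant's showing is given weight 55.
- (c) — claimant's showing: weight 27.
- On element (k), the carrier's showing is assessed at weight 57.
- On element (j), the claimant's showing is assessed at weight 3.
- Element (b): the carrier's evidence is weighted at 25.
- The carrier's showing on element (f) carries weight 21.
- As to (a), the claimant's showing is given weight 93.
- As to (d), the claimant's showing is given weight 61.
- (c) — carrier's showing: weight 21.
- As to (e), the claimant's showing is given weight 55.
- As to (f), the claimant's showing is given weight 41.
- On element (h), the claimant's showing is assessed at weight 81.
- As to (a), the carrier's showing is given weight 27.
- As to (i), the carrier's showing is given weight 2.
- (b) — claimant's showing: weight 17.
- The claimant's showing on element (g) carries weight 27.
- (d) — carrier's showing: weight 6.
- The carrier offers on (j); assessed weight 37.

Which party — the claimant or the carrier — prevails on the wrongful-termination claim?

— Issue I —
At Stage I.1 the claimant must meet the preponderance of the evidence (weight is at least 52): on (a) the weight is 93 less the opposing 27 gives net 66, which does reach 52, so (a) meets the standard.
  Stage I.1 is satisfied; the onus moves to the carrier.
At Stage I.2 the carrier must meet any credible evidence (weight is at least 12): on (b) the weight is 25 less the opposing 17 gives net 8, < 12, so (b) does not meet the standard; on (c) the weight is 21 less the opposing 27 gives net -6, which does not reach 12, so (c) does not meet the standard.
  Not every element is met, so the carrier fails to carry Stage I.2.
So the claimant prevails on this issue.
— Issue II —
Stage II.1 (claimant, the balance of probabilities, weight is at least 54): (d) net 61−6=55 ≥ 54 — meets; (e) 55 ≥ 54 — meets.
  Stage II.1 is satisfied; the claimant continues to bear the burden.
Stage II.2 (claimant, any credible evidence, weight is at least 11): (f) net 41−21=20 ≥ 11 — meets; (g) 27 ≥ 11 — meets.
  Stage II.2 carried; the burden remains with the claimant.
Stage II.3 (claimant, a clear and cogent showing, weight exceeds 69): (h) 81 > 69 — meets.
  Stage II.3 carried; the final stage is satisfied.
All stages carried — the claimant prevails on this issue.
— Issue III —
At Stage III.1 the claimant must meet a more-likely-than-not showing (weight is at least 49): on (i) the weight is 55 less the opposing 2 gives net 53, which does reach 49, so (i) meets the standard.
  All elements met. The burden passes to the carrier.
At Stage III.2 the carrier must meet a more-likely-than-not showing (weight is at least 49): on (j) the weight is 37 less the opposing 3 gives net 34, < 49, so (j) does not meet the standard; on (k) the weight is 57, which does reach 49, so (k) meets the standard.
  Stage III.2 not carried; the carrier fails its burden.
The claimant prevails on this issue.
Per-issue: Issue I → claimant; Issue II → claimant; Issue III → claimant. The claimant must prevail on every issue; overall, the claimant prevails.

claimant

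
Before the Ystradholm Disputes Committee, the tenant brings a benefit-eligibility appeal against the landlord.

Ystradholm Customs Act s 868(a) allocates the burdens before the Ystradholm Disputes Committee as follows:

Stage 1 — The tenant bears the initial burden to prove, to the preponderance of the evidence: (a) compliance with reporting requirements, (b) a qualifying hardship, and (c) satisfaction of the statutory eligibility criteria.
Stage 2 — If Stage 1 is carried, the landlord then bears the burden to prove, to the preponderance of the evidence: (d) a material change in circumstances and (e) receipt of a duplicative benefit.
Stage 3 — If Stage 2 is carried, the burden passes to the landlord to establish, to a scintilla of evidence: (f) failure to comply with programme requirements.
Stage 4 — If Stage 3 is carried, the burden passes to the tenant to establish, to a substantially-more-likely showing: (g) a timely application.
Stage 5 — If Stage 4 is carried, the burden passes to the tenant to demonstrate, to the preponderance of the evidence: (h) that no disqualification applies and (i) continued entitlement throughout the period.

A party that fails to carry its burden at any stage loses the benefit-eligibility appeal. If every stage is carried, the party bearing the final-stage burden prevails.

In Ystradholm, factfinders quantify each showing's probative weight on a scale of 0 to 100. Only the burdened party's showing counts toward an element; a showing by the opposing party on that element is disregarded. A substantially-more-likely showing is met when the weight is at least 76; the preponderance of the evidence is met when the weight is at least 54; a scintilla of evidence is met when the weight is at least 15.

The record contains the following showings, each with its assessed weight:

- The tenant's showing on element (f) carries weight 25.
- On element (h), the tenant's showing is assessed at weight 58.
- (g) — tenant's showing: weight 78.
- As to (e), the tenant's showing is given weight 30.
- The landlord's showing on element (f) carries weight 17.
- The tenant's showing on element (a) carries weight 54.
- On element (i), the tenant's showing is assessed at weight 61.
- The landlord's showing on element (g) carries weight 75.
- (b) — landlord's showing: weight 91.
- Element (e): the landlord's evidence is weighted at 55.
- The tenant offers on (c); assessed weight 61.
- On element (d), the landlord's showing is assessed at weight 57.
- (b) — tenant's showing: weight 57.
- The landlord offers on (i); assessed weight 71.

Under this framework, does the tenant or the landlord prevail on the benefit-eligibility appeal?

At Stage 1 the tenant must meet the preponderance of the evidence (weight is at least 54): on (a) the weight is 54, ≥ 54, so (a) meets the standard; on (b) the weight is 57 (the landlord's 91 is given no effect), ≥ 54, so (b) meets the standard; on (c) the weight is 61, ≥ 54, so (c) meets the standard.
  All elements met. The burden passes to the landlord.
At Stage 2 the landlord must meet the preponderance of the evidence (weight is at least 54): on (d) the weight is 57, which does reach 54, so (d) meets the standard; on (e) the weight is 55 (the tenant's 30 is given no effect), which does reach 54, so (e) meets the standard.
  All elements met. The landlord retains the burden for Stage 3.
At Stage 3 the landlord must meet a scintilla of evidence (weight is at least 15): on (f) the weight is 17 (the tenant's 25 is given no effect), ≥ 15, so (f) meets the standard.
  The landlord carries Stage 3; the tenant now bears the burden.
At Stage 4 the tenant must meet a substantially-more-likely showing (weight is at least 76): on (g) the weight is 78 (the landlord's 75 is given no effect), ≥ 76, so (g) meets the standard.
  All elements met. The tenant retains the burden for Stage 5.
At Stage 5 the tenant must meet the preponderance of the evidence (weight is at least 54): on (h) the weight is 58, which does reach 54, so (h) meets the standard; on (i) the weight is 61 (the landlord's 71 is given no effect), which does reach 54, so (i) meets the standard.
  The tenant carries the last stage.
All stages carried — the tenant prevails.

tenant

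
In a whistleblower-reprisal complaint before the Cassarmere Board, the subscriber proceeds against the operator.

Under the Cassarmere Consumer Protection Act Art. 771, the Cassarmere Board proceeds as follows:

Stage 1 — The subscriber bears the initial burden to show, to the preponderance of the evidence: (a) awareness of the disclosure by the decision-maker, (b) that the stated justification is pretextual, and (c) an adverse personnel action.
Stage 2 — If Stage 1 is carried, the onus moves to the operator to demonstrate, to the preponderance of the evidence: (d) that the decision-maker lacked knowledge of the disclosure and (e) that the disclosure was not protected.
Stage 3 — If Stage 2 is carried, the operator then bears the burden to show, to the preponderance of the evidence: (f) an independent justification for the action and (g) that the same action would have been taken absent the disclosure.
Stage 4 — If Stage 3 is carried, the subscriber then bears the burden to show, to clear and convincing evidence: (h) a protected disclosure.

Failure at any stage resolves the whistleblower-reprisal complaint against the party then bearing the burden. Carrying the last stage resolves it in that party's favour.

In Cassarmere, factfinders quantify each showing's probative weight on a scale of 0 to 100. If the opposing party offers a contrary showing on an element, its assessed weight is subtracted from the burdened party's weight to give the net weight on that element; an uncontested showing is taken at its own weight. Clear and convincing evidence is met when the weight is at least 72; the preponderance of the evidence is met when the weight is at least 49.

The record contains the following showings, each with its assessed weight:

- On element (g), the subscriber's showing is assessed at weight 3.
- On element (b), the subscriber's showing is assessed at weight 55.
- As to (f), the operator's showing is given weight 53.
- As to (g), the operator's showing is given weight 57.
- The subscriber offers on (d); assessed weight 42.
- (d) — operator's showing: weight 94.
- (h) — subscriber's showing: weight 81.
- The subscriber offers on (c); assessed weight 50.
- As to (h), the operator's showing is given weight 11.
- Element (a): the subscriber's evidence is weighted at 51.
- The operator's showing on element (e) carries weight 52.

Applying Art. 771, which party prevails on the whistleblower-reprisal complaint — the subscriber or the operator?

Stage 1 (subscriber, the preponderance of the evidence, weight is at least 49): (a) 51 ≥ 49 — meets; (b) 55 ≥ 49 — meets; (c) 50 ≥ 49 — meets.
  Stage 1 is satisfied; the onus moves to the operator.
Stage 2 (operator, the preponderance of the evidence, weight is at least 49): (d) net 94−42=52 ≥ 49 — meets; (e) 52 ≥ 49 — meets.
  Stage 2 is satisfied; the operator continues to bear the burden.
Stage 3 (operator, the preponderance of the evidence, weight is at least 49): (f) 53 ≥ 49 — meets; (g) net 57−3=54 ≥ 49 — meets.
  Stage 3 carried; the burden shifts to the subscriber.
Stage 4 (subscriber, clear and convincing evidence, weight is at least 72): (h) net 81−11=70 < 72 — fails.
  The subscriber does not carry Stage 4.
The operator prevails.

operator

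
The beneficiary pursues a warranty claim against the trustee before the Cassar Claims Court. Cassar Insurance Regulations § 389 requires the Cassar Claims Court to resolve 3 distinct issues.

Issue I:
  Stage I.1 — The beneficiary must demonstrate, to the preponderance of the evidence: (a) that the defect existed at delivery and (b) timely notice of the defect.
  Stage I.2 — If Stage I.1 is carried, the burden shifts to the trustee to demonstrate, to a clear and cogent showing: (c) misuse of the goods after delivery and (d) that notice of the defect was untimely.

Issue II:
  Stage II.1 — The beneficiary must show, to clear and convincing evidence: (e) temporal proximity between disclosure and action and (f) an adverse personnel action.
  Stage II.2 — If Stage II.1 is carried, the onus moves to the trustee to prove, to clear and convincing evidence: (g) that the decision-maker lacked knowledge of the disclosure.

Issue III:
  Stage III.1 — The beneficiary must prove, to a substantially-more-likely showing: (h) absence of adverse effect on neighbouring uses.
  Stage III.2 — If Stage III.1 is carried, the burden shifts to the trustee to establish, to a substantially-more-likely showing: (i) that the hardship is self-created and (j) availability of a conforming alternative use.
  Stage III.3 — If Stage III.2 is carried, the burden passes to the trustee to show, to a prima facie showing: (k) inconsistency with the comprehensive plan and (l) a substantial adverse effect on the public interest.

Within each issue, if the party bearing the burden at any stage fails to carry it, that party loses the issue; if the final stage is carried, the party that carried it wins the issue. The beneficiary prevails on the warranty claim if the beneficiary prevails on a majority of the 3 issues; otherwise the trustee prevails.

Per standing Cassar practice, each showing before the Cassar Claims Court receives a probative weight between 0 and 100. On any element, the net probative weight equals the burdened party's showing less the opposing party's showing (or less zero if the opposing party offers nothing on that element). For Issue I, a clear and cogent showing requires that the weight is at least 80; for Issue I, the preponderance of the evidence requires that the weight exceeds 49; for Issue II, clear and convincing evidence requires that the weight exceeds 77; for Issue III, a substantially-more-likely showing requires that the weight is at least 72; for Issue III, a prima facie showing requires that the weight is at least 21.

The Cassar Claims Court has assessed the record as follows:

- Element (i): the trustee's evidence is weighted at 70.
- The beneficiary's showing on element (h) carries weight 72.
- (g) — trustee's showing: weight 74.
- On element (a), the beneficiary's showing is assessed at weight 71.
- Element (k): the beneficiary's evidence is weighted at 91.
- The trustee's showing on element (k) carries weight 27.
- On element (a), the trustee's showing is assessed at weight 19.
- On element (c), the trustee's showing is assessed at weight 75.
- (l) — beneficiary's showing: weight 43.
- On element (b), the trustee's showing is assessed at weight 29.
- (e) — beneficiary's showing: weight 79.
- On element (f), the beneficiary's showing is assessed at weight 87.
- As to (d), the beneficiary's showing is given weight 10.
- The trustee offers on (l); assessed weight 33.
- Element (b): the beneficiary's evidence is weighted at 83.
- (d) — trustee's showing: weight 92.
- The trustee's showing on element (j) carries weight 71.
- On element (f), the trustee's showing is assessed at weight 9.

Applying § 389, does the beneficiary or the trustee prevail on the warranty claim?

beneficiary

— Issue I —
Stage I.1 — burden on beneficiary; standard: the preponderance of the evidence (weight exceeds 49).
    (a): 71 − 19 = 52 > 49 [met]
    (b): 83 − 29 = 54 > 49 [met]
  All elements met. The burden passes to the trustee.
Stage I.2 — burden on trustee; standard: a clear and cogent showing (weight is at least 80).
    (c): 75 < 80 [not met]
    (d): 92 − 10 = 82 ≥ 80 [met]
  Stage I.2 not carried; the trustee fails its burden.
The analysis ends at Stage I.2; the beneficiary prevails on this issue.
— Issue II —
Stage II.1 — burden on beneficiary; standard: clear and convincing evidence (weight exceeds 77).
    (e): 79 > 77 [met]
    (f): 87 − 9 = 78 > 77 [met]
  Stage II.1 is satisfied; the onus moves to the trustee.
Stage II.2 — burden on trustee; standard: clear and convincing evidence (weight exceeds 77).
    (g): 74 ≤ 77 [not met]
  Stage II.2 not carried; the trustee fails its burden.
The beneficiary prevails on this issue.
— Issue III —
Stage III.1 (beneficiary, a substantially-more-likely showing, weight is at least 72): (h) 72 ≥ 72 — meets.
  Stage III.1 carried; the burden shifts to the trustee.
Stage III.2 (trustee, a substantially-more-likely showing, weight is at least 72): (i) 70 < 72 — fails; (j) 71 < 72 — fails.
  Stage III.2 not carried; the trustee fails its burden.
So the beneficiary prevails on this issue.
Per-issue: Issue I → beneficiary; Issue II → beneficiary; Issue III → beneficiary. The beneficiary must prevail on a majority of issues; overall, the beneficiary prevails.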